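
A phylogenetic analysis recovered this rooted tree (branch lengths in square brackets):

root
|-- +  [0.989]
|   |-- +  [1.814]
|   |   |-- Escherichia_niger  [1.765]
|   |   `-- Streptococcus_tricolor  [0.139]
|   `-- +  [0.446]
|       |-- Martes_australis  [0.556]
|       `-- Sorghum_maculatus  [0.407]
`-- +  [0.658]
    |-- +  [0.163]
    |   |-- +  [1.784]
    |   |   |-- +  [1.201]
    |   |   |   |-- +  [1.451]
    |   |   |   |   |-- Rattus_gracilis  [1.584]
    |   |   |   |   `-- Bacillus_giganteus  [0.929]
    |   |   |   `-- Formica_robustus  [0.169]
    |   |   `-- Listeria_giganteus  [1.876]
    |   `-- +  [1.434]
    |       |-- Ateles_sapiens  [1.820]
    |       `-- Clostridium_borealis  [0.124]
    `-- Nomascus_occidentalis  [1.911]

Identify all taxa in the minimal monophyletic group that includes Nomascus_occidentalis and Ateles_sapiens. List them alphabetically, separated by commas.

Ateles_sapiens, Bacillus_giganteus, Clostridium_borealis, Formica_robustus, Listeria_giganteus, Nomascus_occidentalis, Rattus_gracilis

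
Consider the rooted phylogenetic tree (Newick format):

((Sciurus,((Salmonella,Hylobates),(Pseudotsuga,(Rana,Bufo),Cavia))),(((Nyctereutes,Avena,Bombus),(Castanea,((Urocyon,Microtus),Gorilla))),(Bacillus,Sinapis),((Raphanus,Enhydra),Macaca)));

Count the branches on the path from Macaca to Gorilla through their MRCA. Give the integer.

6

The MRCA of Macaca and Gorilla is the node subtending (((Nyctereutes,Avena,Bombus),(Castanea,((Urocyon,Microtus),Gorilla))),(Bacillus,Sinapis),((Raphanus,Enhydra),Macaca)).
From Macaca up to that node: 2 branches. From Gorilla up to the same node: 4 branches. Total: 2 + 4 = 6.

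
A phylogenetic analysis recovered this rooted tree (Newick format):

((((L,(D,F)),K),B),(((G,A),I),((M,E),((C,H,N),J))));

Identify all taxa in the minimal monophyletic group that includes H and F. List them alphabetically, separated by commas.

Tracing H: it sits inside (C,H,N).
Tracing F: it sits inside (D,F).
The smallest clade enclosing both is the whole tree (their MRCA is the root), so the answer is all 14 tips in alphabetical order.

A, B, C, D, E, F, G, H, I, J, K, L, M, N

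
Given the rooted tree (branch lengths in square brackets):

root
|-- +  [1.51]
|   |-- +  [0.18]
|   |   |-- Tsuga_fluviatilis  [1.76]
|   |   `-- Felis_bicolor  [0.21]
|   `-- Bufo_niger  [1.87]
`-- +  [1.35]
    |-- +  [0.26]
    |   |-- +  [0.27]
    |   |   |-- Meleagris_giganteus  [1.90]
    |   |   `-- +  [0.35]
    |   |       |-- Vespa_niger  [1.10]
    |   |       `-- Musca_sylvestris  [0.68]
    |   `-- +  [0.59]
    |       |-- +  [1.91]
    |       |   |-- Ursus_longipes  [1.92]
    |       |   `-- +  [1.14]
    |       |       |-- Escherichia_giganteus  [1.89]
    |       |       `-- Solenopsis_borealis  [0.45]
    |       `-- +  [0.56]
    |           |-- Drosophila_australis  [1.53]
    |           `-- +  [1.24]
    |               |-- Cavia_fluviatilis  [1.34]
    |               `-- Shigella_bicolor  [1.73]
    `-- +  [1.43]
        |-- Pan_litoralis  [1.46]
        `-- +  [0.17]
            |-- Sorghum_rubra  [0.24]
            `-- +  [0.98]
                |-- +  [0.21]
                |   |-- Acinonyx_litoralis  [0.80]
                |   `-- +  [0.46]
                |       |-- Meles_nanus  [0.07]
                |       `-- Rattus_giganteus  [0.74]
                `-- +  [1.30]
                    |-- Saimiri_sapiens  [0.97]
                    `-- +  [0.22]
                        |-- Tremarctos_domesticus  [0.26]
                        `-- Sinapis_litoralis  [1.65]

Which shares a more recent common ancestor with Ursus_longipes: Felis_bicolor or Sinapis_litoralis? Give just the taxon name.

The MRCA of Ursus_longipes and Sinapis_litoralis subtends (((Meleagris_giganteus,(Vespa_niger,Musca_sylvestris)),((Ursus_longipes,(Escherichia_giganteus,Solenopsis_borealis)),(Drosophila_australis,(Cavia_fluviatilis,Shigella_bicolor)))),(Pan_litoralis,(Sorghum_rubra,((Acinonyx_litoralis,(Meles_nanus,Rattus_giganteus)),(Saimiri_sapiens,(Tremarctos_domesticus,Sinapis_litoralis)))))) (17 taxa).
The MRCA of Ursus_longipes and Felis_bicolor is the root, subtending the entire tree (20 taxa).
The first is nested inside the second, so Ursus_longipes shares a more recent common ancestor with Sinapis_litoralis.

Sinapis_litoralis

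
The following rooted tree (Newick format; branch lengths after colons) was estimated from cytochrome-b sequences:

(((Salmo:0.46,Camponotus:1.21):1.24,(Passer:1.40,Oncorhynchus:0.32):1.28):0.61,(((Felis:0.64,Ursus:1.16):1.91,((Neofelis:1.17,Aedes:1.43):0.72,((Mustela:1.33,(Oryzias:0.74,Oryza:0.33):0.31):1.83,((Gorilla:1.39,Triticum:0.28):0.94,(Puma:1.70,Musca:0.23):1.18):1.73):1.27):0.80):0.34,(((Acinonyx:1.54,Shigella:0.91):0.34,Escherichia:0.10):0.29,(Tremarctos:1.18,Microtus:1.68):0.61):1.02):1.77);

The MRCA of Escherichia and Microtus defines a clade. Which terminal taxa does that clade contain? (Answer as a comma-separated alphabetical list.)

Acinonyx, Escherichia, Microtus, Shigella, Tremarctos

Tracing Escherichia: it sits inside ((Acinonyx,Shigella),Escherichia).
Tracing Microtus: it sits inside (Tremarctos,Microtus).
The smallest clade enclosing both is (((Acinonyx,Shigella),Escherichia),(Tremarctos,Microtus)); the answer is its 5 terminal taxa in alphabetical order.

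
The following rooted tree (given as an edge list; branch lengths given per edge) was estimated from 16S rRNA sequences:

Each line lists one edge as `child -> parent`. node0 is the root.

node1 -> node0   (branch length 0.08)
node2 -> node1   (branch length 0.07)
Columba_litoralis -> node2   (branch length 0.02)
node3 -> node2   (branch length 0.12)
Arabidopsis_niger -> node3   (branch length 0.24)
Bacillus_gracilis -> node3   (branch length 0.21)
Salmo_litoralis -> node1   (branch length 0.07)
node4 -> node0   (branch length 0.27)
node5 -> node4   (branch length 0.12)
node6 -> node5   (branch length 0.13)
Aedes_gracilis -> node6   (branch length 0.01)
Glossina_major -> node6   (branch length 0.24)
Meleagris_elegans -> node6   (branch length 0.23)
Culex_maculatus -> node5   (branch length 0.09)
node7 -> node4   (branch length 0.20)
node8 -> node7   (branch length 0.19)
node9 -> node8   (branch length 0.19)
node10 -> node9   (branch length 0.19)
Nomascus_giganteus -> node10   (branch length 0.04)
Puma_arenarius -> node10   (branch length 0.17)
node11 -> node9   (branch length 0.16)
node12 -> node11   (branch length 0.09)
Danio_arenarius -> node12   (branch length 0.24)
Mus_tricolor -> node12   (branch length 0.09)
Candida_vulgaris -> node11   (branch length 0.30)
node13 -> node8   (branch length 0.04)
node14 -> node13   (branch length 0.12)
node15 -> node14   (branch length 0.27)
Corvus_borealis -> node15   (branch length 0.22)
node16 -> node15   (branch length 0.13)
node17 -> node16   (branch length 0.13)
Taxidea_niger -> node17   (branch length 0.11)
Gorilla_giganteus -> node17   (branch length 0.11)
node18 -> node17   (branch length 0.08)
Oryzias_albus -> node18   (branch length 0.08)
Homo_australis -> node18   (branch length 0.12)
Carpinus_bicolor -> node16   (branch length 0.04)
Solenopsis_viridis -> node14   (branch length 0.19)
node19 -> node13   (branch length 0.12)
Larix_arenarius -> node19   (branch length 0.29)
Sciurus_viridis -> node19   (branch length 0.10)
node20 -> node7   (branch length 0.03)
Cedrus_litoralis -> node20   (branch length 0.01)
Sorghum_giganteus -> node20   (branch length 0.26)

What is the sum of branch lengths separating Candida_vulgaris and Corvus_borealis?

1.30

The path runs Candida_vulgaris → … → MRCA → … → Corvus_borealis; the MRCA is the node subtending (((Nomascus_giganteus,Puma_arenarius),((Danio_arenarius,Mus_tricolor),Candida_vulgaris)),(((Corvus_borealis,((Taxidea_niger,Gorilla_giganteus,(Oryzias_albus,Homo_australis)),Carpinus_bicolor)),Solenopsis_viridis),(Larix_arenarius,Sciurus_viridis))).
Branch lengths along that path: 0.30 + 0.16 + 0.19 + 0.04 + 0.12 + 0.27 + 0.22 = 1.30.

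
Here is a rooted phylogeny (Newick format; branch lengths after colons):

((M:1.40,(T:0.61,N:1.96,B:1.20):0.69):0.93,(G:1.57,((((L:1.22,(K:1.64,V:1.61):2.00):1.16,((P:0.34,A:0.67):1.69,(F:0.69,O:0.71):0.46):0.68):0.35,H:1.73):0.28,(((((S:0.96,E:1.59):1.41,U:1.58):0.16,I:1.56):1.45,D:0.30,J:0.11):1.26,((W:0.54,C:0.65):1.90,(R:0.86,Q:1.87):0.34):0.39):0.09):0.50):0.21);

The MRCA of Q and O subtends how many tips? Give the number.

18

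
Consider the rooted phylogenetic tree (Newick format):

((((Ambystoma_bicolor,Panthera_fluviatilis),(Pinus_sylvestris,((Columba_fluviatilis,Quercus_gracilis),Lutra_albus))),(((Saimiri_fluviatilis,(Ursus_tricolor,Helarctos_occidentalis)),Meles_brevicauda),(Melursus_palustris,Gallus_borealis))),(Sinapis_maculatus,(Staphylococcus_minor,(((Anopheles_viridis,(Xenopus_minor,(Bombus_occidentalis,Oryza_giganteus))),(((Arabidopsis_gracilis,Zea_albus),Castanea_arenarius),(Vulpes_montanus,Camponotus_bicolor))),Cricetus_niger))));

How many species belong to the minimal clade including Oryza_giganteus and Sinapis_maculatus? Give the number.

12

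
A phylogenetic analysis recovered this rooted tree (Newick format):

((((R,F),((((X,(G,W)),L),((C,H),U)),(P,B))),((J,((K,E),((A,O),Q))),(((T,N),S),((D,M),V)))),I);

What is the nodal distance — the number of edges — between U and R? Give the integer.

6

The MRCA of U and R is the node subtending ((R,F),((((X,(G,W)),L),((C,H),U)),(P,B))).
From U up to that node: 4 branches. From R up to the same node: 2 branches. Total: 4 + 2 = 6.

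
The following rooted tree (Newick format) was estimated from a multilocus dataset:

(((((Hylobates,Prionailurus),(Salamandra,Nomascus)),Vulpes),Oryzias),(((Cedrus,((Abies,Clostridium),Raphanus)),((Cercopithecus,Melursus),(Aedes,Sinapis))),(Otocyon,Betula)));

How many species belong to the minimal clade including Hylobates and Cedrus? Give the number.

16

The MRCA of Hylobates and Cedrus is the root, so the clade is the entire tree.
That clade contains 16 terminal taxa: Abies, Aedes, Betula, Cedrus, Cercopithecus, Clostridium, Hylobates, Melursus, Nomascus, Oryzias, Otocyon, Prionailurus, Raphanus, Salamandra, Sinapis, Vulpes.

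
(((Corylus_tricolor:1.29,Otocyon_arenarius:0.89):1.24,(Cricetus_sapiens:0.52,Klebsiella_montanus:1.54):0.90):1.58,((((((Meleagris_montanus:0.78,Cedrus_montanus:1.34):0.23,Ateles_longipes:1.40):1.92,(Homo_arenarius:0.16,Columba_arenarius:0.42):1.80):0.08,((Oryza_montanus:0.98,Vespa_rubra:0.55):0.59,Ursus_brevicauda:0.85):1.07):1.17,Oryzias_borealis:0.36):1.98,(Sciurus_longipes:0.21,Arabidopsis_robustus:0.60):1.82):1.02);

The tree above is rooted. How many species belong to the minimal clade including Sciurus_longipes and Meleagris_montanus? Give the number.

11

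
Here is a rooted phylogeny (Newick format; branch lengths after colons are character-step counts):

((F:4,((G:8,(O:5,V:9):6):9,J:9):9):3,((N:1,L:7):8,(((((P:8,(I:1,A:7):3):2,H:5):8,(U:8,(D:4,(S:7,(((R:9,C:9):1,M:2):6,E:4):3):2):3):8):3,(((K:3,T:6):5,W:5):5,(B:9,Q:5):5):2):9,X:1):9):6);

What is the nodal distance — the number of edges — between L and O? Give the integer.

8

The MRCA of L and O is the root of the tree.
From L up to that node: 3 branches. From O up to the same node: 5 branches. Total: 3 + 5 = 8.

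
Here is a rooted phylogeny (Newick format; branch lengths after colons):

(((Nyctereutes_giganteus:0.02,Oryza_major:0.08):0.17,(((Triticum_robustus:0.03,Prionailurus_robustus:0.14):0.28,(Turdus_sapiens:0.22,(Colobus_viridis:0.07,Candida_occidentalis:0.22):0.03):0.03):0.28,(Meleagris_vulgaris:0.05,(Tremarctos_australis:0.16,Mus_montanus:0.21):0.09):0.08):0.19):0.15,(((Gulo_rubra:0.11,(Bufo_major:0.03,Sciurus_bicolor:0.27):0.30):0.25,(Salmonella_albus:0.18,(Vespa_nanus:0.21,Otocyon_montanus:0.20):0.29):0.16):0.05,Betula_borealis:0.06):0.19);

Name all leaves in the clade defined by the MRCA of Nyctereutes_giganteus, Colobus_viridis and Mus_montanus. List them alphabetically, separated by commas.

Candida_occidentalis, Colobus_viridis, Meleagris_vulgaris, Mus_montanus, Nyctereutes_giganteus, Oryza_major, Prionailurus_robustus, Tremarctos_australis, Triticum_robustus, Turdus_sapiens

Tracing Nyctereutes_giganteus: it sits inside (Nyctereutes_giganteus,Oryza_major).
Tracing Colobus_viridis: it sits inside (Colobus_viridis,Candida_occidentalis).
Tracing Mus_montanus: it sits inside (Tremarctos_australis,Mus_montanus).
The smallest clade enclosing all 3 is ((Nyctereutes_giganteus,Oryza_major),(((Triticum_robustus,Prionailurus_robustus),(Turdus_sapiens,(Colobus_viridis,Candida_occidentalis))),(Meleagris_vulgaris,(Tremarctos_australis,Mus_montanus)))); the answer is its 10 terminal taxa in alphabetical order.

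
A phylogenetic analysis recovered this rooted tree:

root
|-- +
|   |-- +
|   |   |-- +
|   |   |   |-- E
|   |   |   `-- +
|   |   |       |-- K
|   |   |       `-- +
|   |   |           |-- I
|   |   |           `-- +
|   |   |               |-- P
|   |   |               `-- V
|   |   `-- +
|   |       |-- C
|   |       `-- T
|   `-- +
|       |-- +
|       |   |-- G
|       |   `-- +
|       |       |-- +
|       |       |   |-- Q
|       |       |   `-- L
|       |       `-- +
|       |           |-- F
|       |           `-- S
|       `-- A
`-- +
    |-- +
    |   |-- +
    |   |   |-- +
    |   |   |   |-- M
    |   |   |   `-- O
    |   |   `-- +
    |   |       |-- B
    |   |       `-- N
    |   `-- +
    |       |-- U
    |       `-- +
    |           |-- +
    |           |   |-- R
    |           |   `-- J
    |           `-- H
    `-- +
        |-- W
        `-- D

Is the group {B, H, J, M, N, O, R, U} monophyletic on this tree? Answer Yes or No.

Yes

The most recent common ancestor of these taxa subtends (((M,O),(B,N)),(U,((R,J),H))).
That clade has exactly 8 tips — every listed taxon and nothing else — so the group is monophyletic.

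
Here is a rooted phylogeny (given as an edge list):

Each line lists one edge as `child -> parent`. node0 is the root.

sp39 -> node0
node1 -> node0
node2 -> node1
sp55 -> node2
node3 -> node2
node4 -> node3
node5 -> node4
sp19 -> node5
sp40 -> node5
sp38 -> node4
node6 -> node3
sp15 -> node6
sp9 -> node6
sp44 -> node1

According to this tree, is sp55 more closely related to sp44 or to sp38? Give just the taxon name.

sp38

The MRCA of sp55 and sp38 subtends (sp55,(((sp19,sp40),sp38),(sp15,sp9))) (6 taxa).
The MRCA of sp55 and sp44 subtends ((sp55,(((sp19,sp40),sp38),(sp15,sp9))),sp44) (7 taxa).
The first is nested inside the second, so sp55 shares a more recent common ancestor with sp38.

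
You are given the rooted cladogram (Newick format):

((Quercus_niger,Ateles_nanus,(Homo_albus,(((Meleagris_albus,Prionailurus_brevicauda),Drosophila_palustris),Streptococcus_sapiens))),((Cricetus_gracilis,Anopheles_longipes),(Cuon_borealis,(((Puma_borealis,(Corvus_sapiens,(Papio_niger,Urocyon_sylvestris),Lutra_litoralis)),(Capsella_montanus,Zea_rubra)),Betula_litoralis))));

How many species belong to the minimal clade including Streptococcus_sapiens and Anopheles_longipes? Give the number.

18

The MRCA of Streptococcus_sapiens and Anopheles_longipes is the root, so the clade is the entire tree.
That clade contains 18 terminal taxa: Anopheles_longipes, Ateles_nanus, Betula_litoralis, Capsella_montanus, Corvus_sapiens, Cricetus_gracilis, Cuon_borealis, Drosophila_palustris, Homo_albus, Lutra_litoralis, Meleagris_albus, Papio_niger, Prionailurus_brevicauda, Puma_borealis, Quercus_niger, Streptococcus_sapiens, Urocyon_sylvestris, Zea_rubra.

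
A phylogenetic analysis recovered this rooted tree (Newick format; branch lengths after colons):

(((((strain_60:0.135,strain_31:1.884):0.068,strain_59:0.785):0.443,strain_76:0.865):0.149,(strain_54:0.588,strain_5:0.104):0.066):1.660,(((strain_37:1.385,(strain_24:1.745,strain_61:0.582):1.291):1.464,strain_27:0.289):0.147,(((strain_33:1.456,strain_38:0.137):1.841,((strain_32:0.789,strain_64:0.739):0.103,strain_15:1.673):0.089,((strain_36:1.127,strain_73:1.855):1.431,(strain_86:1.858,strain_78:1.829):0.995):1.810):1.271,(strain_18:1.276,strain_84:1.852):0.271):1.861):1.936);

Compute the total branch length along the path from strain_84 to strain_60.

The path runs strain_84 → … → MRCA → … → strain_60; the MRCA is the root of the tree.
Branch lengths along that path: 1.852 + 0.271 + 1.861 + 1.936 + 1.660 + 0.149 + 0.443 + 0.068 + 0.135 = 8.375.

8.375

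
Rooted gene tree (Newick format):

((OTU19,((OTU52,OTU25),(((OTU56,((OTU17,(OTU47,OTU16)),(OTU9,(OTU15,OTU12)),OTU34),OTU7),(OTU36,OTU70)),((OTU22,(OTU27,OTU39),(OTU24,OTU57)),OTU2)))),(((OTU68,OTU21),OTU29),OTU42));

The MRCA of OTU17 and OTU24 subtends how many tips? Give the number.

17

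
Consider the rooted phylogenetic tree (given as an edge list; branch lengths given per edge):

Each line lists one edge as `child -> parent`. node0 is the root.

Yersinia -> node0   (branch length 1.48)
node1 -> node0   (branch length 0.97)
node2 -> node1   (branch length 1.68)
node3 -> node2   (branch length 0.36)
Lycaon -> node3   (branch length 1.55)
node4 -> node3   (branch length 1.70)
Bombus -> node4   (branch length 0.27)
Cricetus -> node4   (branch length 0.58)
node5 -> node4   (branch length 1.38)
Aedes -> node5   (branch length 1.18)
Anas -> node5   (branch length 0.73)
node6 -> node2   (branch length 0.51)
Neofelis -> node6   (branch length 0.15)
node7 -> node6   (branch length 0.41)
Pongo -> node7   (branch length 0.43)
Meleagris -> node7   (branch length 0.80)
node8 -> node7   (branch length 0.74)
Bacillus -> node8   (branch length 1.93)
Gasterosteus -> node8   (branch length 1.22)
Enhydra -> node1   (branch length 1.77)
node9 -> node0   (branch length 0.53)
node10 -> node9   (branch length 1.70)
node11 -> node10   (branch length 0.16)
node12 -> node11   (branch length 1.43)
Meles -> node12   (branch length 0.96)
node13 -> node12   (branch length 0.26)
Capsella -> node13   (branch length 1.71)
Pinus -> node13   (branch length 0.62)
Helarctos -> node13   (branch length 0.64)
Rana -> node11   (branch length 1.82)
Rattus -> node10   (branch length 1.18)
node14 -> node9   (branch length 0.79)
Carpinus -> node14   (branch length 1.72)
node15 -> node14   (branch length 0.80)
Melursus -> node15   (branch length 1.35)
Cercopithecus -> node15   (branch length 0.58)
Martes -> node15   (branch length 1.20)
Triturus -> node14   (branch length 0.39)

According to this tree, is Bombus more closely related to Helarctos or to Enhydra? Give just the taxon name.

The MRCA of Bombus and Enhydra subtends (((Lycaon,(Bombus,Cricetus,(Aedes,Anas))),(Neofelis,(Pongo,Meleagris,(Bacillus,Gasterosteus)))),Enhydra) (11 taxa).
The MRCA of Bombus and Helarctos is the root, subtending the entire tree (23 taxa).
The first is nested inside the second, so Bombus shares a more recent common ancestor with Enhydra.

Enhydra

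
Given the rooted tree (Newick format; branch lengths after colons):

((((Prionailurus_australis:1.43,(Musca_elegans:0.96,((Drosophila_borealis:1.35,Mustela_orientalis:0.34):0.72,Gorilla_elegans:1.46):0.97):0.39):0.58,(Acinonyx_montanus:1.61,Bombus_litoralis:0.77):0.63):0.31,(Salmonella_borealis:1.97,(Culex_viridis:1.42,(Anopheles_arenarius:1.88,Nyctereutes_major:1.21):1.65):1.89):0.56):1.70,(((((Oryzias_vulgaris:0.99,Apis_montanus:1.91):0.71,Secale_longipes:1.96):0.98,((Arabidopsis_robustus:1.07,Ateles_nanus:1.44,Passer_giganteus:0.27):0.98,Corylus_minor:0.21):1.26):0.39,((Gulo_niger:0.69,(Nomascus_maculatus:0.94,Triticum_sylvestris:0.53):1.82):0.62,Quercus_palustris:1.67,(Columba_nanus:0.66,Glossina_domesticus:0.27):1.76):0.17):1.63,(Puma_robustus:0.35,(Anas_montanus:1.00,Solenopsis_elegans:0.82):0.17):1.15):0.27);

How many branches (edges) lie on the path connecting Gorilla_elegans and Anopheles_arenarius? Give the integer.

9

The MRCA of Gorilla_elegans and Anopheles_arenarius is the node subtending (((Prionailurus_australis,(Musca_elegans,((Drosophila_borealis,Mustela_orientalis),Gorilla_elegans))),(Acinonyx_montanus,Bombus_litoralis)),(Salmonella_borealis,(Culex_viridis,(Anopheles_arenarius,Nyctereutes_major)))).
From Gorilla_elegans up to that node: 5 branches. From Anopheles_arenarius up to the same node: 4 branches. Total: 5 + 4 = 9.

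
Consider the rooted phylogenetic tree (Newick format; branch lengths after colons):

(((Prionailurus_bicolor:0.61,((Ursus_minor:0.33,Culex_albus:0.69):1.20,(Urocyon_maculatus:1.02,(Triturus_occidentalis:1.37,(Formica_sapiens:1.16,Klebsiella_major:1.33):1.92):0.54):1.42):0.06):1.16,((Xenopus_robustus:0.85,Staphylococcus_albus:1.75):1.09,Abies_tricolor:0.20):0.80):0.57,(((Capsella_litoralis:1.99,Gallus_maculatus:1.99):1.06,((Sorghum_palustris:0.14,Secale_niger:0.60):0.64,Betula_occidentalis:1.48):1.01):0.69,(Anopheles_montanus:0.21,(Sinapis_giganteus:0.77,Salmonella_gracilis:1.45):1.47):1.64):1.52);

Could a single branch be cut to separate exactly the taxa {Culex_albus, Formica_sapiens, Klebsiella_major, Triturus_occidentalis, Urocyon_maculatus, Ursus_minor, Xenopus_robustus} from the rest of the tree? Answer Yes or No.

The MRCA of the listed taxa subtends ((Prionailurus_bicolor,((Ursus_minor,Culex_albus),(Urocyon_maculatus,(Triturus_occidentalis,(Formica_sapiens,Klebsiella_major))))),((Xenopus_robustus,Staphylococcus_albus),Abies_tricolor)).
That clade also contains Abies_tricolor, Prionailurus_bicolor, Staphylococcus_albus, which are not in the proposed group, so the group is not monophyletic.

No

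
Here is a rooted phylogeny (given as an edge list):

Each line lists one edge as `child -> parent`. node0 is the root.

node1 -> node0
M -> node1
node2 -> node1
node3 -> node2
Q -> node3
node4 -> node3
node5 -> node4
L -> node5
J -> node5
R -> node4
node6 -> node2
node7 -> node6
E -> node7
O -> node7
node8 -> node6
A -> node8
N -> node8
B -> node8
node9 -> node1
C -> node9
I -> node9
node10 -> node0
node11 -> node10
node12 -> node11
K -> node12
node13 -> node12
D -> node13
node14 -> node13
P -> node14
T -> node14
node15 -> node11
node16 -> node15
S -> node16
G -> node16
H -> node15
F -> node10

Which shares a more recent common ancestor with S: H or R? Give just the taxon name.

H

The MRCA of S and H subtends ((S,G),H) (3 taxa).
The MRCA of S and R is the root, subtending the entire tree (20 taxa).
The first is nested inside the second, so S shares a more recent common ancestor with H.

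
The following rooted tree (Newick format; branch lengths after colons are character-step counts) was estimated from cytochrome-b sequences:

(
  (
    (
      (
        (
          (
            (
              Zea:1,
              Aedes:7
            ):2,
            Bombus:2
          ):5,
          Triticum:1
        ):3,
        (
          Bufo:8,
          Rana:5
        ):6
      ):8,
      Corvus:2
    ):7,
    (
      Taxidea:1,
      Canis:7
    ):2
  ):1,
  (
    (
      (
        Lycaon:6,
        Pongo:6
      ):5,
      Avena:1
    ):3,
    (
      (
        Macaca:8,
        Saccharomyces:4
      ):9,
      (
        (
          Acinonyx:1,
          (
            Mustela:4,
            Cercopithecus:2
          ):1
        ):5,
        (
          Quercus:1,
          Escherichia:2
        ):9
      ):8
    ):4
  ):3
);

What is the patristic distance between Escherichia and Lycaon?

The path runs Escherichia → … → MRCA → … → Lycaon; the MRCA is the node subtending (((Lycaon,Pongo),Avena),((Macaca,Saccharomyces),((Acinonyx,(Mustela,Cercopithecus)),(Quercus,Escherichia)))).
Branch lengths along that path: 2 + 9 + 8 + 4 + 3 + 5 + 6 = 37.

37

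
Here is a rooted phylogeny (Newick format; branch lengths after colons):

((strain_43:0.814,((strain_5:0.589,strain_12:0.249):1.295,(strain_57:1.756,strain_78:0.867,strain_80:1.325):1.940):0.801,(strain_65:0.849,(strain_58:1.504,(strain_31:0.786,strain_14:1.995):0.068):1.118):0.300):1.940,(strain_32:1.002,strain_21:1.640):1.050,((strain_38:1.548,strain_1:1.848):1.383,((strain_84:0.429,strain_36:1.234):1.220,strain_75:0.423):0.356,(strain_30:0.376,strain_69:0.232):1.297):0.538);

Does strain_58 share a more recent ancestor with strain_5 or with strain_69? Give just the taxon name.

strain_5

The MRCA of strain_58 and strain_5 subtends (strain_43,((strain_5,strain_12),(strain_57,strain_78,strain_80)),(strain_65,(strain_58,(strain_31,strain_14)))) (10 taxa).
The MRCA of strain_58 and strain_69 is the root, subtending the entire tree (19 taxa).
The first is nested inside the second, so strain_58 shares a more recent common ancestor with strain_5.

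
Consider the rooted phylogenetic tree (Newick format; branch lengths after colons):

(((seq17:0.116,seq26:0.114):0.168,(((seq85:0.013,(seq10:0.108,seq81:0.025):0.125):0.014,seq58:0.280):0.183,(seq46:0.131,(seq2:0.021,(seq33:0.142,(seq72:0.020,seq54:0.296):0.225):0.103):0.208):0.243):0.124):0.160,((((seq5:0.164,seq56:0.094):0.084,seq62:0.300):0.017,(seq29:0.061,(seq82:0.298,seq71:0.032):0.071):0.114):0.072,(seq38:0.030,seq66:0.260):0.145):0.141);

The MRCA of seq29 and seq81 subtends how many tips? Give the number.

19

The MRCA of seq29 and seq81 is the root, so the clade is the entire tree.
That clade contains 19 terminal taxa: seq10, seq17, seq2, seq26, seq29, seq33, seq38, seq46, seq5, seq54, seq56, seq58, seq62, seq66, seq71, seq72, seq81, seq82, seq85.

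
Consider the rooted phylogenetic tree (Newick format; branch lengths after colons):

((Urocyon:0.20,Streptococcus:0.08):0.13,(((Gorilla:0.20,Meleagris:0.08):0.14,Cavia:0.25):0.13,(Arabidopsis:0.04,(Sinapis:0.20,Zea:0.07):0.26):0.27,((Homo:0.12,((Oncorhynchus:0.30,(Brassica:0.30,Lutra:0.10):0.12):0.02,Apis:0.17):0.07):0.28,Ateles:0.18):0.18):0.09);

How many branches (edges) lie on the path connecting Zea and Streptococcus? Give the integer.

6

The MRCA of Zea and Streptococcus is the root of the tree.
From Zea up to that node: 4 branches. From Streptococcus up to the same node: 2 branches. Total: 4 + 2 = 6.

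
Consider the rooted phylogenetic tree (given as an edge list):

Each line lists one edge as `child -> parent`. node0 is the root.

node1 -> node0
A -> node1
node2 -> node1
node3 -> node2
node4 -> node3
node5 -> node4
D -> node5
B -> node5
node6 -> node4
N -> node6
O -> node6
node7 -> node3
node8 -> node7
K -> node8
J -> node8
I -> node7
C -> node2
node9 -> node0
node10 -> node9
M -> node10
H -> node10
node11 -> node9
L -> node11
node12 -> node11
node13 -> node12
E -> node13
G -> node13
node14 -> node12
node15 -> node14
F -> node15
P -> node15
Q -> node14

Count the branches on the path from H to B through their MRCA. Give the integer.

9

The MRCA of H and B is the root of the tree.
From H up to that node: 3 branches. From B up to the same node: 6 branches. Total: 3 + 6 = 9.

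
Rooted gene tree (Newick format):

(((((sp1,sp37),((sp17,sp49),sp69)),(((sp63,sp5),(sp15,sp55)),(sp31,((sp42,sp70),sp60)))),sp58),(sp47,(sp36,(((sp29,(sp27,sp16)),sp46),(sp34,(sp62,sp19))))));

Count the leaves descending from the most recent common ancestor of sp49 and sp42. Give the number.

13

The MRCA of sp49 and sp42 is the node subtending (((sp1,sp37),((sp17,sp49),sp69)),(((sp63,sp5),(sp15,sp55)),(sp31,((sp42,sp70),sp60)))).
That clade contains 13 terminal taxa: sp1, sp15, sp17, sp31, sp37, sp42, sp49, sp5, sp55, sp60, sp63, sp69, sp70.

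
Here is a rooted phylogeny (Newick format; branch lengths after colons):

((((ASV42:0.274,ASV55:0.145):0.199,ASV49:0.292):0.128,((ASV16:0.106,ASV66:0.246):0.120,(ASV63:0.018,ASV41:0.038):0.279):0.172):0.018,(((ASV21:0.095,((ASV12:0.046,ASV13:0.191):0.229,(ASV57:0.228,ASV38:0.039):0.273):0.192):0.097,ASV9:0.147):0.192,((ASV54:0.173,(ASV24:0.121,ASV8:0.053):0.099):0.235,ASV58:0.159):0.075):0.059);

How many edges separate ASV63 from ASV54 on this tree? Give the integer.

The MRCA of ASV63 and ASV54 is the root of the tree.
From ASV63 up to that node: 4 branches. From ASV54 up to the same node: 4 branches. Total: 4 + 4 = 8.

8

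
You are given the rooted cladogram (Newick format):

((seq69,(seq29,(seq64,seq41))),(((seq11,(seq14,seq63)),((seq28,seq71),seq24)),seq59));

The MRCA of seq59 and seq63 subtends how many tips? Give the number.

The MRCA of seq59 and seq63 is the node subtending (((seq11,(seq14,seq63)),((seq28,seq71),seq24)),seq59).
That clade contains 7 terminal taxa: seq11, seq14, seq24, seq28, seq59, seq63, seq71.

7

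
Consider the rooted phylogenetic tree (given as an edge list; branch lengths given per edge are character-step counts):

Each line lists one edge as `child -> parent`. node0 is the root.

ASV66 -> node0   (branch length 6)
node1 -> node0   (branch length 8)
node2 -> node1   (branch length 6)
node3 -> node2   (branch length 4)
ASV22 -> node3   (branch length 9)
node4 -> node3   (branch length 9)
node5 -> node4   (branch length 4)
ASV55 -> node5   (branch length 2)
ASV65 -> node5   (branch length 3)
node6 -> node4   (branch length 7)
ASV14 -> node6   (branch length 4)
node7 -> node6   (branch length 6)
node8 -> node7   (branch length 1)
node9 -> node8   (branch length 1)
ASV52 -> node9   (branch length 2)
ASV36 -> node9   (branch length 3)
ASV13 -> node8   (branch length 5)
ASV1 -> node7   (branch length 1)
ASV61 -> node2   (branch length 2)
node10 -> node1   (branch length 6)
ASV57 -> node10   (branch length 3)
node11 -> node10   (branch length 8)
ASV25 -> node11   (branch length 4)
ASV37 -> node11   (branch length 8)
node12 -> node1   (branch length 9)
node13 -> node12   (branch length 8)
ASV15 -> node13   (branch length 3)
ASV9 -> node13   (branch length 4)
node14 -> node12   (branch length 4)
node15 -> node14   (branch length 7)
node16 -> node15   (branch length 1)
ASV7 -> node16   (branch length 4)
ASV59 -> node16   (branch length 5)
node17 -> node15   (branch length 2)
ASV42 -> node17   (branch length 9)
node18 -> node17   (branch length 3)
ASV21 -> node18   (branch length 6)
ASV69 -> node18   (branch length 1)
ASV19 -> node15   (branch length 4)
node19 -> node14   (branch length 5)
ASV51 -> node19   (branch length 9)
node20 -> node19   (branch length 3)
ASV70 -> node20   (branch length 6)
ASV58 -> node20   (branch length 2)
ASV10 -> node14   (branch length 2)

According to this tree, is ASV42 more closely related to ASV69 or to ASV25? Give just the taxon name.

ASV69

The MRCA of ASV42 and ASV69 subtends (ASV42,(ASV21,ASV69)) (3 taxa).
The MRCA of ASV42 and ASV25 subtends (((ASV22,((ASV55,ASV65),(ASV14,(((ASV52,ASV36),ASV13),ASV1)))),ASV61),(ASV57,(ASV25,ASV37)),((ASV15,ASV9),(((ASV7,ASV59),(ASV42,(ASV21,ASV69)),ASV19),(ASV51,(ASV70,ASV58)),ASV10))) (24 taxa).
The first is nested inside the second, so ASV42 shares a more recent common ancestor with ASV69.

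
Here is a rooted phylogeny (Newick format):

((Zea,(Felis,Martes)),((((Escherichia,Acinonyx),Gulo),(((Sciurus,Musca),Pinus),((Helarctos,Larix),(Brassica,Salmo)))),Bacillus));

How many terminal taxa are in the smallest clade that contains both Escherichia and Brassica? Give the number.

The MRCA of Escherichia and Brassica is the node subtending (((Escherichia,Acinonyx),Gulo),(((Sciurus,Musca),Pinus),((Helarctos,Larix),(Brassica,Salmo)))).
That clade contains 10 terminal taxa: Acinonyx, Brassica, Escherichia, Gulo, Helarctos, Larix, Musca, Pinus, Salmo, Sciurus.

10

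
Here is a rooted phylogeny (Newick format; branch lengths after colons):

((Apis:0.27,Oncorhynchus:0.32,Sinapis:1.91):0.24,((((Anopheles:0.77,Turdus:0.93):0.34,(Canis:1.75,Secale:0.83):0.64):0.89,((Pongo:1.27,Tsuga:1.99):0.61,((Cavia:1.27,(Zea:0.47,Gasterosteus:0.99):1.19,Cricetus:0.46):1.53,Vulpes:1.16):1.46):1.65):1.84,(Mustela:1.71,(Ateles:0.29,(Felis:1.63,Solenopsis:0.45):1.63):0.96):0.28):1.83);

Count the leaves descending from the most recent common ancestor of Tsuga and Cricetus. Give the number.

7

The MRCA of Tsuga and Cricetus is the node subtending ((Pongo,Tsuga),((Cavia,(Zea,Gasterosteus),Cricetus),Vulpes)).
That clade contains 7 terminal taxa: Cavia, Cricetus, Gasterosteus, Pongo, Tsuga, Vulpes, Zea.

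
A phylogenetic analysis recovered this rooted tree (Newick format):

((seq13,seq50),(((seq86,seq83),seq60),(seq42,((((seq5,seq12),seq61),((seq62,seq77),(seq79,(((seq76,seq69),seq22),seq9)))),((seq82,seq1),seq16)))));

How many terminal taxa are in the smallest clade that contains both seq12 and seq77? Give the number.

The MRCA of seq12 and seq77 is the node subtending (((seq5,seq12),seq61),((seq62,seq77),(seq79,(((seq76,seq69),seq22),seq9)))).
That clade contains 10 terminal taxa: seq12, seq22, seq5, seq61, seq62, seq69, seq76, seq77, seq79, seq9.

10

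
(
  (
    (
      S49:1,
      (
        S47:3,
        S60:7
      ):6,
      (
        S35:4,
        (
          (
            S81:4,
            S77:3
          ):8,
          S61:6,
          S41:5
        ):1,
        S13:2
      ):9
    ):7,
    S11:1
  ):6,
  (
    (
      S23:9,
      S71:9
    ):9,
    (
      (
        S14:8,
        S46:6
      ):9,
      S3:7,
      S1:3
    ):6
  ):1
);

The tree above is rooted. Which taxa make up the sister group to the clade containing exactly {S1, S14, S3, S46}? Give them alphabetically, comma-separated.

S23, S71

The clade containing exactly {S1, S14, S3, S46} attaches to the tree at the node subtending ((S23,S71),((S14,S46),S3,S1)).
The other lineage descending from that same node — the sister group — is (S23,S71); its 2 tips in alphabetical order are the answer.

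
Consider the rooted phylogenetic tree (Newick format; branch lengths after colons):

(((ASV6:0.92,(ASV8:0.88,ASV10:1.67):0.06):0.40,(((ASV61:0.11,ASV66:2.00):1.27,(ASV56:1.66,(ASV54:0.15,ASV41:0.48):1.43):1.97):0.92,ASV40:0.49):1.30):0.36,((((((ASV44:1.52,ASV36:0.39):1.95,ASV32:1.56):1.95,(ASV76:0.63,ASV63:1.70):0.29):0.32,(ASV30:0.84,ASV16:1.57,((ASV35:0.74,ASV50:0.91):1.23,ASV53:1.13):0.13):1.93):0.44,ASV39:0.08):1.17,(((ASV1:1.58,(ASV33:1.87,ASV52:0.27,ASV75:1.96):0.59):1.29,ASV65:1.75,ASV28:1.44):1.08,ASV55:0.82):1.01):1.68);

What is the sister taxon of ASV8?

ASV10

ASV8 attaches to the tree at the node subtending (ASV8,ASV10).
The other lineage descending from that same node — the sister group — is the single tip ASV10.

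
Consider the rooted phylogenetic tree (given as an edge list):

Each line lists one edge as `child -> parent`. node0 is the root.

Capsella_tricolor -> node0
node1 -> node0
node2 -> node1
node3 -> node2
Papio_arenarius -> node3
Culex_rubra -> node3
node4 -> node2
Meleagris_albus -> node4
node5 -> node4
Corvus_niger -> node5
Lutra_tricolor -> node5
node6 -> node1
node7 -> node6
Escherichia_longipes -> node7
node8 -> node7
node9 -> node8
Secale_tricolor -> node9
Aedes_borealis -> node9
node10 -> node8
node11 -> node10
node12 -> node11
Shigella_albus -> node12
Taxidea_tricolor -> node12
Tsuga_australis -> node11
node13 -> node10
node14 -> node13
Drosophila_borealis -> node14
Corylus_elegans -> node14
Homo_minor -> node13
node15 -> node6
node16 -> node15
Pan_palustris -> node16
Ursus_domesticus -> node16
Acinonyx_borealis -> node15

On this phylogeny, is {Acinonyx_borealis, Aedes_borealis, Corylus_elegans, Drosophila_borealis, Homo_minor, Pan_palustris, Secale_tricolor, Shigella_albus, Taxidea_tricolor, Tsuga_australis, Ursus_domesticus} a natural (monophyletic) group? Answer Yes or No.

The MRCA of the listed taxa subtends ((Escherichia_longipes,((Secale_tricolor,Aedes_borealis),(((Shigella_albus,Taxidea_tricolor),Tsuga_australis),((Drosophila_borealis,Corylus_elegans),Homo_minor)))),((Pan_palustris,Ursus_domesticus),Acinonyx_borealis)).
That clade also contains Escherichia_longipes, which is not in the proposed group, so the group is not monophyletic.

No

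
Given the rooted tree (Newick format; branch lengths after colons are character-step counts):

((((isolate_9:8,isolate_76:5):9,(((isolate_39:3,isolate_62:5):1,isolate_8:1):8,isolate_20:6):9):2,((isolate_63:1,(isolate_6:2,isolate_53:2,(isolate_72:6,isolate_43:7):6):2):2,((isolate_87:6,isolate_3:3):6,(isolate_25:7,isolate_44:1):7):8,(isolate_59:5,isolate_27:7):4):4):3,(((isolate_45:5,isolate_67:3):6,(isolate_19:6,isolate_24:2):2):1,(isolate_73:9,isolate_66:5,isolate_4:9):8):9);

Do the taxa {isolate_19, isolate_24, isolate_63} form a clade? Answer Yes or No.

No

The MRCA of the listed taxa is the root, so the smallest clade containing them is the whole tree.
That clade also contains isolate_20, isolate_25, isolate_27, isolate_3, isolate_39, isolate_4, isolate_43, isolate_44, isolate_45, isolate_53, isolate_59, isolate_6, isolate_62, isolate_66, isolate_67, isolate_72, isolate_73, isolate_76, isolate_8, isolate_87, isolate_9, which are not in the proposed group, so the group is not monophyletic.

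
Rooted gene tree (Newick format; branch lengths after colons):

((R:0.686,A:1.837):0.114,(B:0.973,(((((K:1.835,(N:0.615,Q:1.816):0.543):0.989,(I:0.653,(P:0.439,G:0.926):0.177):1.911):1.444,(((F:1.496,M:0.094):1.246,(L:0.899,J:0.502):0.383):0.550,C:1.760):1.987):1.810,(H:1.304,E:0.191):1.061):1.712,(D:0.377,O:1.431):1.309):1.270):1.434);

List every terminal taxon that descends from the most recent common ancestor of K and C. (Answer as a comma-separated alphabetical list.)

C, F, G, I, J, K, L, M, N, P, Q

Tracing K: it sits inside (K,(N,Q)).
Tracing C: it sits inside (((F,M),(L,J)),C).
The smallest clade enclosing both is (((K,(N,Q)),(I,(P,G))),(((F,M),(L,J)),C)); the answer is its 11 terminal taxa in alphabetical order.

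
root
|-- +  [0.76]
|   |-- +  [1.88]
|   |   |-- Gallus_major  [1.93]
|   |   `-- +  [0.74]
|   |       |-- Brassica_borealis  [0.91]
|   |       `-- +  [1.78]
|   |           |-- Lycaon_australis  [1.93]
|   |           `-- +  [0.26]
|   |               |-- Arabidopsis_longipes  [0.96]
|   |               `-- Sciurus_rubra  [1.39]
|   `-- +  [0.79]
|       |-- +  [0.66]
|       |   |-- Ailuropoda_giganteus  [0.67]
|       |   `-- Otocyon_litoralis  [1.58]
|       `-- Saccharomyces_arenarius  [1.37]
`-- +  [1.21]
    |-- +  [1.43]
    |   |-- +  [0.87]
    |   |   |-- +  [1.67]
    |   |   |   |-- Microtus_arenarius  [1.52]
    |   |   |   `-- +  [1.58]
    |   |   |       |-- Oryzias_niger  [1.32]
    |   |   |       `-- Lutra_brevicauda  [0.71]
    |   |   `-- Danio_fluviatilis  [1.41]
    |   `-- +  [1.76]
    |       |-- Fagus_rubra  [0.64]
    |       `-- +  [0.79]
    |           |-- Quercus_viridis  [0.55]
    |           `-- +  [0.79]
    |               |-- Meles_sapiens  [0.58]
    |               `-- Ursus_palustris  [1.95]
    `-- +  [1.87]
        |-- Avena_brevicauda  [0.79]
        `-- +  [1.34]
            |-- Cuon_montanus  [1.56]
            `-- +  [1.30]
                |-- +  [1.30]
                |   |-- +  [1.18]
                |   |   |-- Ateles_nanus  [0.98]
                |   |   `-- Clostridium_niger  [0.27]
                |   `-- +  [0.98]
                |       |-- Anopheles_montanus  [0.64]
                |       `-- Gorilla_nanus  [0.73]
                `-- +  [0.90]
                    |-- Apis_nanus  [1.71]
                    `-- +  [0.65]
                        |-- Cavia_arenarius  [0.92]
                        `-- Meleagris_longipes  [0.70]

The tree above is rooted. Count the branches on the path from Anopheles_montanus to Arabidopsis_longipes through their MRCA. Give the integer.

13

The MRCA of Anopheles_montanus and Arabidopsis_longipes is the root of the tree.
From Anopheles_montanus up to that node: 7 branches. From Arabidopsis_longipes up to the same node: 6 branches. Total: 7 + 6 = 13.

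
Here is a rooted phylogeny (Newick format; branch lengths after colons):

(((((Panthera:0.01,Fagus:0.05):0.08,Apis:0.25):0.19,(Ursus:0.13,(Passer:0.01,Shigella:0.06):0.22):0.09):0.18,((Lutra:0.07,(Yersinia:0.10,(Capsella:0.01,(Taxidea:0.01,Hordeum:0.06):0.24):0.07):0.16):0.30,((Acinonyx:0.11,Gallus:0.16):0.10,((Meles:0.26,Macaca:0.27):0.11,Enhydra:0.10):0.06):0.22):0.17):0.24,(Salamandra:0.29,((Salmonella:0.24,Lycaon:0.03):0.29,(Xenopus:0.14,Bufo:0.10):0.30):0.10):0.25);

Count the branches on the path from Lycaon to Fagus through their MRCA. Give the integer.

The MRCA of Lycaon and Fagus is the root of the tree.
From Lycaon up to that node: 4 branches. From Fagus up to the same node: 5 branches. Total: 4 + 5 = 9.

9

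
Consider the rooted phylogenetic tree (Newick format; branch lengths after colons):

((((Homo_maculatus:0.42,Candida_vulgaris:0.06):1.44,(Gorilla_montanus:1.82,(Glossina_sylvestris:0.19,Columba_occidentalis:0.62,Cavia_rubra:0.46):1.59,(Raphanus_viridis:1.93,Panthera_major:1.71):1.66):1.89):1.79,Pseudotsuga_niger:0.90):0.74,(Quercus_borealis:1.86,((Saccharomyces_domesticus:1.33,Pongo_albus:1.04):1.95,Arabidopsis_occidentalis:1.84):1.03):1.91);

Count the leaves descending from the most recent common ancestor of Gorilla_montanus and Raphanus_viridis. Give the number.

The MRCA of Gorilla_montanus and Raphanus_viridis is the node subtending (Gorilla_montanus,(Glossina_sylvestris,Columba_occidentalis,Cavia_rubra),(Raphanus_viridis,Panthera_major)).
That clade contains 6 terminal taxa: Cavia_rubra, Columba_occidentalis, Glossina_sylvestris, Gorilla_montanus, Panthera_major, Raphanus_viridis.

6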